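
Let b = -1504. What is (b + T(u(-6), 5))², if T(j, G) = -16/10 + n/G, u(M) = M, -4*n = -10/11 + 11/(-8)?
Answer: 280826864761/123904 ≈ 2.2665e+6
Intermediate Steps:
n = 201/352 (n = -(-10/11 + 11/(-8))/4 = -(-10*1/11 + 11*(-⅛))/4 = -(-10/11 - 11/8)/4 = -¼*(-201/88) = 201/352 ≈ 0.57102)
T(j, G) = -8/5 + 201/(352*G) (T(j, G) = -16/10 + 201/(352*G) = -16*⅒ + 201/(352*G) = -8/5 + 201/(352*G))
(b + T(u(-6), 5))² = (-1504 + (1/1760)*(1005 - 2816*5)/5)² = (-1504 + (1/1760)*(⅕)*(1005 - 14080))² = (-1504 + (1/1760)*(⅕)*(-13075))² = (-1504 - 523/352)² = (-529931/352)² = 280826864761/123904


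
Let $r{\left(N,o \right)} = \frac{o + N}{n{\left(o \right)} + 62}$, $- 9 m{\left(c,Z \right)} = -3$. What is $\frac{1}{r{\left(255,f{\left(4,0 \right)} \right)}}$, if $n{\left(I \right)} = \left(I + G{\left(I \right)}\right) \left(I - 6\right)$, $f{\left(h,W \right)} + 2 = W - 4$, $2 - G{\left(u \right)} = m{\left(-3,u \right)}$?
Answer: $\frac{38}{83} \approx 0.45783$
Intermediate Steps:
$m{\left(c,Z \right)} = \frac{1}{3}$ ($m{\left(c,Z \right)} = \left(- \frac{1}{9}\right) \left(-3\right) = \frac{1}{3}$)
$G{\left(u \right)} = \frac{5}{3}$ ($G{\left(u \right)} = 2 - \frac{1}{3} = \frac{5}{3}$)
$f{\left(h,W \right)} = -6 + W$ ($f{\left(h,W \right)} = -2 + \left(W - 4\right) = -2 + \left(-4 + W\right) = -6 + W$)
$n{\left(I \right)} = \left(-6 + I\right) \left(\frac{5}{3} + I\right)$ ($n{\left(I \right)} = \left(I + \frac{5}{3}\right) \left(I - 6\right) = \left(\frac{5}{3} + I\right) \left(-6 + I\right) = \left(-6 + I\right) \left(\frac{5}{3} + I\right)$)
$r{\left(N,o \right)} = \frac{N + o}{52 + o^{2} - \frac{13 o}{3}}$ ($r{\left(N,o \right)} = \frac{o + N}{\left(-10 + o^{2} - \frac{13 o}{3}\right) + 62} = \frac{N + o}{52 + o^{2} - \frac{13 o}{3}}$)
$\frac{1}{r{\left(255,f{\left(4,0 \right)} \right)}} = \frac{1}{3 \frac{1}{156 - 13 \left(-6 + 0\right) + 3 \left(-6 + 0\right)^{2}} \left(255 + \left(-6 + 0\right)\right)} = \frac{1}{3 \frac{1}{156 - -78 + 3 \left(-6\right)^{2}} \left(255 - 6\right)} = \frac{1}{3 \frac{1}{156 + 78 + 3 \cdot 36} \cdot 249} = \frac{1}{3 \frac{1}{156 + 78 + 108} \cdot 249} = \frac{1}{3 \cdot \frac{1}{342} \cdot 249} = \frac{1}{\frac{83}{38}} = \frac{38}{83}$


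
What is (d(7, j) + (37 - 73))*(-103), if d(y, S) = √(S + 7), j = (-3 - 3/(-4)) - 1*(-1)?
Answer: 3708 - 103*√23/2 ≈ 3461.0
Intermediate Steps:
j = -5/4 (j = (-3 - 3*(-1)/4) + 1 = (-3 - 1*(-¾)) + 1 = (-3 + ¾) + 1 = -9/4 + 1 = -5/4 ≈ -1.2500)
d(y, S) = √(7 + S)
(d(7, j) + (37 - 73))*(-103) = (√(7 - 5/4) + (37 - 73))*(-103) = (√(23/4) - 36)*(-103) = (√23/2 - 36)*(-103) = (-36 + √23/2)*(-103) = 3708 - 103*√23/2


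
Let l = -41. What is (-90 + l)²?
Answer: 17161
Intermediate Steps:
(-90 + l)² = (-90 - 41)² = (-131)² = 17161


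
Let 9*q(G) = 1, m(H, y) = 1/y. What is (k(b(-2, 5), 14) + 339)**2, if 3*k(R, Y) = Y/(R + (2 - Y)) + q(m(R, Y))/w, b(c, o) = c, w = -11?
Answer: 10116939889/88209 ≈ 1.1469e+5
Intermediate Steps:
q(G) = 1/9 (q(G) = (1/9)*1 = 1/9)
k(R, Y) = -1/297 + Y/(3*(2 + R - Y)) (k(R, Y) = (Y/(R + (2 - Y)) + (1/9)/(-11))/3 = (Y/(2 + R - Y) + (1/9)*(-1/11))/3 = (Y/(2 + R - Y) - 1/99)/3 = (-1/99 + Y/(2 + R - Y))/3 = -1/297 + Y/(3*(2 + R - Y)))
(k(b(-2, 5), 14) + 339)**2 = ((-2 - 1*(-2) + 100*14)/(297*(2 - 2 - 1*14)) + 339)**2 = ((-2 + 2 + 1400)/(297*(2 - 2 - 14)) + 339)**2 = ((1/297)*1400/(-14) + 339)**2 = ((1/297)*(-1/14)*1400 + 339)**2 = (-100/297 + 339)**2 = (100583/297)**2 = 10116939889/88209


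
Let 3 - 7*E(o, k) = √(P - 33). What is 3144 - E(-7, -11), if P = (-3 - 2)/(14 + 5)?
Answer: 22005/7 + 2*I*√3002/133 ≈ 3143.6 + 0.82392*I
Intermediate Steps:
P = -5/19 ≈ -0.26316
E(o, k) = 3/7 - 2*I*√3002/133 (E(o, k) = 3/7 - √(-5/19 - 33)/7 = 3/7 - 2*I*√3002/133)
3144 - E(-7, -11) = 3144 - (3/7 - 2*I*√3002/133) = 3144 + (-3/7 + 2*I*√3002/133) = 22005/7 + 2*I*√3002/133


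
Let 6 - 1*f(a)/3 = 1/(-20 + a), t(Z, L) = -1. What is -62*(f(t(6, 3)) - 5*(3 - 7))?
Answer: -16554/7 ≈ -2364.9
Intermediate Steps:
f(a) = 18 - 3/(-20 + a)
-62*(f(t(6, 3)) - 5*(3 - 7)) = -62*(3*(-121 + 6*(-1))/(-20 - 1) - 5*(3 - 7)) = -62*(3*(-121 - 6)/(-21) - 5*(-4)) = -62*(3*(-1/21)*(-127) + 20) = -62*(127/7 + 20) = -62*267/7 = -16554/7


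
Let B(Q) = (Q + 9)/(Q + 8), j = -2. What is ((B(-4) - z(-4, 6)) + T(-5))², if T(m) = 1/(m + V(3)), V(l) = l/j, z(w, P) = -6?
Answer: 136161/2704 ≈ 50.355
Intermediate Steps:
V(l) = -l/2 (V(l) = l/(-2) = l*(-½) = -l/2)
B(Q) = (9 + Q)/(8 + Q)
T(m) = 1/(-3/2 + m) (T(m) = 1/(m - ½*3) = 1/(m - 3/2) = 1/(-3/2 + m))
((B(-4) - z(-4, 6)) + T(-5))² = (((9 - 4)/(8 - 4) - 1*(-6)) + 2/(-3 + 2*(-5)))² = ((5/4 + 6) + 2/(-3 - 10))² = (((¼)*5 + 6) + 2/(-13))² = ((5/4 + 6) + 2*(-1/13))² = (29/4 - 2/13)² = (369/52)² = 136161/2704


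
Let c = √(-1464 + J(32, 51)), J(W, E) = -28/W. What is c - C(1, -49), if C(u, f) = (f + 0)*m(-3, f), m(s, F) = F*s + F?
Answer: 4802 + I*√23438/4 ≈ 4802.0 + 38.274*I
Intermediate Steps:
m(s, F) = F + F*s
C(u, f) = -2*f² (C(u, f) = (f + 0)*(f*(1 - 3)) = f*(f*(-2)) = f*(-2*f) = -2*f²)
c = I*√23438/4 (c = √(-1464 - 28/32) = √(-1464 - 28*1/32) = √(-1464 - 7/8) = √(-11719/8) = I*√23438/4 ≈ 38.274*I)
c - C(1, -49) = I*√23438/4 - (-2)*(-49)² = I*√23438/4 - (-2)*2401 = I*√23438/4 - 1*(-4802) = I*√23438/4 + 4802 = 4802 + I*√23438/4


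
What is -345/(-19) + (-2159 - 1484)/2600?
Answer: 827783/49400 ≈ 16.757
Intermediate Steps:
-345/(-19) + (-2159 - 1484)/2600 = -345*(-1/19) - 3643*1/2600 = 345/19 - 3643/2600 = 827783/49400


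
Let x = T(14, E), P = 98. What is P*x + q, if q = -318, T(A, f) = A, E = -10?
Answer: 1054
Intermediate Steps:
x = 14
P*x + q = 98*14 - 318 = 1372 - 318 = 1054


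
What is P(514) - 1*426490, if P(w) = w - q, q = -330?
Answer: -425646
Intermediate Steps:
P(w) = 330 + w (P(w) = w - 1*(-330) = w + 330 = 330 + w)
P(514) - 1*426490 = (330 + 514) - 1*426490 = 844 - 426490 = -425646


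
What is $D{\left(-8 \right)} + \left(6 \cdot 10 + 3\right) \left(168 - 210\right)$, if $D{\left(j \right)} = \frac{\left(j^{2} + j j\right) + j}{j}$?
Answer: $-2661$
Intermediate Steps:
$D{\left(j \right)} = \frac{j + 2 j^{2}}{j}$ ($D{\left(j \right)} = \frac{\left(j^{2} + j^{2}\right) + j}{j} = \frac{2 j^{2} + j}{j} = \frac{j + 2 j^{2}}{j}$)
$D{\left(-8 \right)} + \left(6 \cdot 10 + 3\right) \left(168 - 210\right) = \left(1 + 2 \left(-8\right)\right) + \left(6 \cdot 10 + 3\right) \left(168 - 210\right) = \left(1 - 16\right) + \left(60 + 3\right) \left(-42\right) = -15 + 63 \left(-42\right) = -15 - 2646 = -2661$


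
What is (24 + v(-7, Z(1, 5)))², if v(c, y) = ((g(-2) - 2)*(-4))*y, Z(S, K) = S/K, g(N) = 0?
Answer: 16384/25 ≈ 655.36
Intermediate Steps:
v(c, y) = 8*y (v(c, y) = ((0 - 2)*(-4))*y = (-2*(-4))*y = 8*y)
(24 + v(-7, Z(1, 5)))² = (24 + 8*(1/5))² = (24 + 8*(1*(⅕)))² = (24 + 8*(⅕))² = (24 + 8/5)² = (128/5)² = 16384/25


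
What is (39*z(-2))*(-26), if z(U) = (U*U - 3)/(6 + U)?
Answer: -507/2 ≈ -253.50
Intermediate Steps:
z(U) = (-3 + U²)/(6 + U) (z(U) = (U² - 3)/(6 + U) = (-3 + U²)/(6 + U))
(39*z(-2))*(-26) = (39*((-3 + (-2)²)/(6 - 2)))*(-26) = (39*((-3 + 4)/4))*(-26) = (39*((¼)*1))*(-26) = (39*(¼))*(-26) = (39/4)*(-26) = -507/2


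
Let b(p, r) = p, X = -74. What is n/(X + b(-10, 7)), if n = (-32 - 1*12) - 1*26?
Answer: ⅚ ≈ 0.83333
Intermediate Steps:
n = -70 (n = (-32 - 12) - 26 = -44 - 26 = -70)
n/(X + b(-10, 7)) = -70/(-74 - 10) = -70/(-84) = -1/84*(-70) = ⅚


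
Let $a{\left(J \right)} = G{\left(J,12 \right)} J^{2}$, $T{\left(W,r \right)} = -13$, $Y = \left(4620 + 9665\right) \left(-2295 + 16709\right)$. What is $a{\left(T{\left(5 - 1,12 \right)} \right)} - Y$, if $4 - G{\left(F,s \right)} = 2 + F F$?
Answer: $-205932213$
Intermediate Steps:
$Y = 205903990$ ($Y = 14285 \cdot 14414 = 205903990$)
$G{\left(F,s \right)} = 2 - F^{2}$ ($G{\left(F,s \right)} = 4 - \left(2 + F F\right) = 4 - \left(2 + F^{2}\right) = 2 - F^{2}$)
$a{\left(J \right)} = J^{2} \left(2 - J^{2}\right)$ ($a{\left(J \right)} = \left(2 - J^{2}\right) J^{2} = J^{2} \left(2 - J^{2}\right)$)
$a{\left(T{\left(5 - 1,12 \right)} \right)} - Y = \left(-13\right)^{2} \left(2 - \left(-13\right)^{2}\right) - 205903990 = 169 \left(2 - 169\right) - 205903990 = 169 \left(-167\right) - 205903990 = -28223 - 205903990 = -205932213$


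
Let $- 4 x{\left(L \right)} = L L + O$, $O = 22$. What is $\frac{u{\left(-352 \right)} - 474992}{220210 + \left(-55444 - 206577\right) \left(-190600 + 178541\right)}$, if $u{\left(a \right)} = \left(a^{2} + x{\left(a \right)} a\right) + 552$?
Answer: $\frac{10554952}{3159931449} \approx 0.0033402$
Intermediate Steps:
$x{\left(L \right)} = - \frac{11}{2} - \frac{L^{2}}{4}$ ($x{\left(L \right)} = - \frac{L L + 22}{4} = - \frac{L^{2} + 22}{4} = - \frac{22 + L^{2}}{4} = - \frac{11}{2} - \frac{L^{2}}{4}$)
$u{\left(a \right)} = 552 + a^{2} + a \left(- \frac{11}{2} - \frac{a^{2}}{4}\right)$ ($u{\left(a \right)} = \left(a^{2} + \left(- \frac{11}{2} - \frac{a^{2}}{4}\right) a\right) + 552 = \left(a^{2} + a \left(- \frac{11}{2} - \frac{a^{2}}{4}\right)\right) + 552 = 552 + a^{2} + a \left(- \frac{11}{2} - \frac{a^{2}}{4}\right)$)
$\frac{u{\left(-352 \right)} - 474992}{220210 + \left(-55444 - 206577\right) \left(-190600 + 178541\right)} = \frac{\left(552 + \left(-352\right)^{2} - - 88 \left(22 + \left(-352\right)^{2}\right)\right) - 474992}{220210 + \left(-55444 - 206577\right) \left(-190600 + 178541\right)} = \frac{\left(552 + 123904 - - 88 \left(22 + 123904\right)\right) - 474992}{220210 - -3159711239} = \frac{\left(552 + 123904 - \left(-88\right) 123926\right) - 474992}{220210 + 3159711239} = \frac{\left(552 + 123904 + 10905488\right) - 474992}{3159931449} = \left(11029944 - 474992\right) \frac{1}{3159931449} = 10554952 \cdot \frac{1}{3159931449} = \frac{10554952}{3159931449}$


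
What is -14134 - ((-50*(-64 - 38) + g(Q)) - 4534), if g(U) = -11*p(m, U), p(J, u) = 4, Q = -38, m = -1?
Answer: -14656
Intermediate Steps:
g(U) = -44 (g(U) = -11*4 = -44)
-14134 - ((-50*(-64 - 38) + g(Q)) - 4534) = -14134 - ((-50*(-64 - 38) - 44) - 4534) = -14134 - ((-50*(-102) - 44) - 4534) = -14134 - ((5100 - 44) - 4534) = -14134 - (5056 - 4534) = -14134 - 1*522 = -14134 - 522 = -14656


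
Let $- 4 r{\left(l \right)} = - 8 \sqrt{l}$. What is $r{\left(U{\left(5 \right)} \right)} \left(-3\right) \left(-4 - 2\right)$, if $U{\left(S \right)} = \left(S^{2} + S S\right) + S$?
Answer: $36 \sqrt{55} \approx 266.98$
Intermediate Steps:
$U{\left(S \right)} = S + 2 S^{2}$ ($U{\left(S \right)} = \left(S^{2} + S^{2}\right) + S = 2 S^{2} + S = S + 2 S^{2}$)
$r{\left(l \right)} = 2 \sqrt{l}$ ($r{\left(l \right)} = - \frac{\left(-8\right) \sqrt{l}}{4} = 2 \sqrt{l}$)
$r{\left(U{\left(5 \right)} \right)} \left(-3\right) \left(-4 - 2\right) = 2 \sqrt{5 \left(1 + 2 \cdot 5\right)} \left(-3\right) \left(-4 - 2\right) = 2 \sqrt{5 \left(1 + 10\right)} \left(-3\right) \left(-4 - 2\right) = 2 \sqrt{5 \cdot 11} \left(-3\right) \left(-6\right) = 2 \sqrt{55} \left(-3\right) \left(-6\right) = - 6 \sqrt{55} \left(-6\right) = 36 \sqrt{55}$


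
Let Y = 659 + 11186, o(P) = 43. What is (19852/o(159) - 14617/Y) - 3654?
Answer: -1626591681/509335 ≈ -3193.6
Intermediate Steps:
Y = 11845
(19852/o(159) - 14617/Y) - 3654 = (19852/43 - 14617/11845) - 3654 = 234518409/509335 - 3654 = -1626591681/509335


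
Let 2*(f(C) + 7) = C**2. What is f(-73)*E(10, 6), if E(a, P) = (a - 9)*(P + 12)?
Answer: 47835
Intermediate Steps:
E(a, P) = (-9 + a)*(12 + P)
f(C) = -7 + C**2/2
f(-73)*E(10, 6) = (-7 + (1/2)*(-73)**2)*(-108 - 9*6 + 12*10 + 6*10) = (-7 + (1/2)*5329)*(-108 - 54 + 120 + 60) = (-7 + 5329/2)*18 = (5315/2)*18 = 47835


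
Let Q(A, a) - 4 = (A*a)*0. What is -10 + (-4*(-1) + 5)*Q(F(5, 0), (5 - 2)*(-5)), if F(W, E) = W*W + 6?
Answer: 26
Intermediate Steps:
F(W, E) = 6 + W² (F(W, E) = W² + 6 = 6 + W²)
Q(A, a) = 4 (Q(A, a) = 4 + (A*a)*0 = 4 + 0 = 4)
-10 + (-4*(-1) + 5)*Q(F(5, 0), (5 - 2)*(-5)) = -10 + (-4*(-1) + 5)*4 = -10 + (4 + 5)*4 = -10 + 9*4 = -10 + 36 = 26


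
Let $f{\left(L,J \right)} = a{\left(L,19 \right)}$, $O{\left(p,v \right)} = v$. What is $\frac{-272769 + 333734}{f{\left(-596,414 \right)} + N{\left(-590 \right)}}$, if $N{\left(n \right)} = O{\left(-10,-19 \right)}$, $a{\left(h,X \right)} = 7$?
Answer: $- \frac{60965}{12} \approx -5080.4$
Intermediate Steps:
$f{\left(L,J \right)} = 7$
$N{\left(n \right)} = -19$
$\frac{-272769 + 333734}{f{\left(-596,414 \right)} + N{\left(-590 \right)}} = \frac{-272769 + 333734}{7 - 19} = \frac{60965}{-12} = 60965 \left(- \frac{1}{12}\right) = - \frac{60965}{12}$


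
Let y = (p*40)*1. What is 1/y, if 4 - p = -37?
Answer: 1/1640 ≈ 0.00060976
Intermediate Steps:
p = 41 (p = 4 - 1*(-37) = 4 + 37 = 41)
y = 1640 (y = (41*40)*1 = 1640*1 = 1640)
1/y = 1/1640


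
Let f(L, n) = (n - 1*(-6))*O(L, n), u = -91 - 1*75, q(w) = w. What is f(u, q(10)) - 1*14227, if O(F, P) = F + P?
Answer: -16723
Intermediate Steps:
u = -166 (u = -91 - 75 = -166)
f(L, n) = (6 + n)*(L + n) (f(L, n) = (n - 1*(-6))*(L + n) = (n + 6)*(L + n) = (6 + n)*(L + n))
f(u, q(10)) - 1*14227 = (6 + 10)*(-166 + 10) - 1*14227 = 16*(-156) - 14227 = -2496 - 14227 = -16723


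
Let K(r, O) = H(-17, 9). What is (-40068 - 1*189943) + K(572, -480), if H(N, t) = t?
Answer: -230002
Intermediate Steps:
K(r, O) = 9
(-40068 - 1*189943) + K(572, -480) = (-40068 - 1*189943) + 9 = (-40068 - 189943) + 9 = -230011 + 9 = -230002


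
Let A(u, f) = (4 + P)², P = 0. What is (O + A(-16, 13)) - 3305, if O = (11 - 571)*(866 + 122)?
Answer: -556569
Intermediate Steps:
A(u, f) = 16 (A(u, f) = (4 + 0)² = 4² = 16)
O = -553280 (O = -560*988 = -553280)
(O + A(-16, 13)) - 3305 = (-553280 + 16) - 3305 = -553264 - 3305 = -556569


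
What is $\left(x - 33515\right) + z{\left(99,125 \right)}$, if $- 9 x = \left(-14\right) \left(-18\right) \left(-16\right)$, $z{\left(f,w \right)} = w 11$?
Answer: $-31692$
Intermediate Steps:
$z{\left(f,w \right)} = 11 w$
$x = 448$ ($x = - \frac{\left(-14\right) \left(-18\right) \left(-16\right)}{9} = - \frac{252 \left(-16\right)}{9} = \left(- \frac{1}{9}\right) \left(-4032\right) = 448$)
$\left(x - 33515\right) + z{\left(99,125 \right)} = \left(448 - 33515\right) + 11 \cdot 125 = -33067 + 1375 = -31692$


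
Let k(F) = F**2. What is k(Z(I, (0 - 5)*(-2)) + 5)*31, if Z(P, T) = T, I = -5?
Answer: 6975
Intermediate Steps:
k(Z(I, (0 - 5)*(-2)) + 5)*31 = ((0 - 5)*(-2) + 5)**2*31 = (-5*(-2) + 5)**2*31 = (10 + 5)**2*31 = 15**2*31 = 225*31 = 6975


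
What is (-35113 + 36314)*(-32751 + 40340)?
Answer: 9114389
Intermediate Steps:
(-35113 + 36314)*(-32751 + 40340) = 1201*7589 = 9114389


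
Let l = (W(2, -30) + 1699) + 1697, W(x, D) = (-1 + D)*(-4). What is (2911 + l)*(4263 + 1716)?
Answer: 38450949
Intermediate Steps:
W(x, D) = 4 - 4*D
l = 3520 (l = ((4 - 4*(-30)) + 1699) + 1697 = ((4 + 120) + 1699) + 1697 = (124 + 1699) + 1697 = 1823 + 1697 = 3520)
(2911 + l)*(4263 + 1716) = (2911 + 3520)*(4263 + 1716) = 6431*5979 = 38450949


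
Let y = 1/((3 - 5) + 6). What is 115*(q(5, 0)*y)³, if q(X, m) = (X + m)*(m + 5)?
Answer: 1796875/64 ≈ 28076.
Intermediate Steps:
q(X, m) = (5 + m)*(X + m) (q(X, m) = (X + m)*(5 + m) = (5 + m)*(X + m))
y = ¼ (y = 1/(-2 + 6) = 1/4 = ¼ ≈ 0.25000)
115*(q(5, 0)*y)³ = 115*((0² + 5*5 + 5*0 + 5*0)*(¼))³ = 115*((0 + 25 + 0 + 0)*(¼))³ = 115*(25*(¼))³ = 115*(25/4)³ = 115*(15625/64) = 1796875/64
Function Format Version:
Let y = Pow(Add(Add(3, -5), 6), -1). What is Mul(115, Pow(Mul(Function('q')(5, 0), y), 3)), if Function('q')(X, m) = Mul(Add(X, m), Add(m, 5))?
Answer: Rational(1796875, 64) ≈ 28076.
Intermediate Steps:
Function('q')(X, m) = Mul(Add(5, m), Add(X, m)) (Function('q')(X, m) = Mul(Add(X, m), Add(5, m)) = Mul(Add(5, m), Add(X, m)))
y = Rational(1, 4) (y = Pow(Add(-2, 6), -1) = Pow(4, -1) = Rational(1, 4) ≈ 0.25000)
Mul(115, Pow(Mul(Function('q')(5, 0), y), 3)) = Mul(115, Pow(Mul(Add(Pow(0, 2), Mul(5, 5), Mul(5, 0), Mul(5, 0)), Rational(1, 4)), 3)) = Mul(115, Pow(Mul(Add(0, 25, 0, 0), Rational(1, 4)), 3)) = Mul(115, Pow(Mul(25, Rational(1, 4)), 3)) = Mul(115, Pow(Rational(25, 4), 3)) = Mul(115, Rational(15625, 64)) = Rational(1796875, 64)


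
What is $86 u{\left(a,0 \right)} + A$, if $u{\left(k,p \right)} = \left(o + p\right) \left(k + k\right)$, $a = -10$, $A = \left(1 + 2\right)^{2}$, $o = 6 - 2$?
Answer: $-6871$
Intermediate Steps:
$o = 4$
$A = 9$ ($A = 3^{2} = 9$)
$u{\left(k,p \right)} = 2 k \left(4 + p\right)$ ($u{\left(k,p \right)} = \left(4 + p\right) \left(k + k\right) = \left(4 + p\right) 2 k = 2 k \left(4 + p\right)$)
$86 u{\left(a,0 \right)} + A = 86 \cdot 2 \left(-10\right) \left(4 + 0\right) + 9 = 86 \cdot 2 \left(-10\right) 4 + 9 = 86 \left(-80\right) + 9 = -6880 + 9 = -6871$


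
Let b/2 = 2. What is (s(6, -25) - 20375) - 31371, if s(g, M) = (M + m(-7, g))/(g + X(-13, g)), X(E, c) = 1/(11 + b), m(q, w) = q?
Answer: -4709366/91 ≈ -51751.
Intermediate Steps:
b = 4 (b = 2*2 = 4)
X(E, c) = 1/15 (X(E, c) = 1/(11 + 4) = 1/15)
s(g, M) = (-7 + M)/(1/15 + g) (s(g, M) = (M - 7)/(g + 1/15) = (-7 + M)/(1/15 + g))
(s(6, -25) - 20375) - 31371 = (15*(-7 - 25)/(1 + 15*6) - 20375) - 31371 = (15*(-32)/(1 + 90) - 20375) - 31371 = (15*(-32)/91 - 20375) - 31371 = (15*(1/91)*(-32) - 20375) - 31371 = (-480/91 - 20375) - 31371 = -1854605/91 - 31371 = -4709366/91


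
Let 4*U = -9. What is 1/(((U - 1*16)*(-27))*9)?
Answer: 4/17739 ≈ 0.00022549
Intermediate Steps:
U = -9/4 (U = (¼)*(-9) = -9/4 ≈ -2.2500)
1/(((U - 1*16)*(-27))*9) = 1/(((-9/4 - 1*16)*(-27))*9) = 1/(((-9/4 - 16)*(-27))*9) = 1/(-73/4*(-27)*9) = 1/((1971/4)*9) = 1/(17739/4) = 4/17739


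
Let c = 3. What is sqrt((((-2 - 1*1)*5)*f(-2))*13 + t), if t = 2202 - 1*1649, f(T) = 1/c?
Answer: 2*sqrt(122) ≈ 22.091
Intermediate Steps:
f(T) = 1/3
t = 553 (t = 2202 - 1649 = 553)
sqrt((((-2 - 1*1)*5)*f(-2))*13 + t) = sqrt((((-2 - 1*1)*5)*(1/3))*13 + 553) = sqrt((((-2 - 1)*5)*(1/3))*13 + 553) = sqrt((-3*5*(1/3))*13 + 553) = sqrt(-15*1/3*13 + 553) = sqrt(-5*13 + 553) = sqrt(-65 + 553) = sqrt(488) = 2*sqrt(122)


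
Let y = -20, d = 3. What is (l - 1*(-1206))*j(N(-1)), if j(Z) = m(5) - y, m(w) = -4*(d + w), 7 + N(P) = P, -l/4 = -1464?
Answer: -84744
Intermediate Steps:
l = 5856 (l = -4*(-1464) = 5856)
N(P) = -7 + P
m(w) = -12 - 4*w (m(w) = -4*(3 + w) = -12 - 4*w)
j(Z) = -12 (j(Z) = (-12 - 4*5) - 1*(-20) = (-12 - 20) + 20 = -32 + 20 = -12)
(l - 1*(-1206))*j(N(-1)) = (5856 - 1*(-1206))*(-12) = (5856 + 1206)*(-12) = 7062*(-12) = -84744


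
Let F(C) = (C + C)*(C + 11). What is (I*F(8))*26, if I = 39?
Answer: 308256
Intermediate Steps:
F(C) = 2*C*(11 + C) (F(C) = (2*C)*(11 + C) = 2*C*(11 + C))
(I*F(8))*26 = (39*(2*8*(11 + 8)))*26 = (39*(2*8*19))*26 = (39*304)*26 = 11856*26 = 308256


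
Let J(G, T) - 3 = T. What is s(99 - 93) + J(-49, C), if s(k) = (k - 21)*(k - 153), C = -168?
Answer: 2040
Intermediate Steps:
J(G, T) = 3 + T
s(k) = (-153 + k)*(-21 + k) (s(k) = (-21 + k)*(-153 + k) = (-153 + k)*(-21 + k))
s(99 - 93) + J(-49, C) = (3213 + (99 - 93)**2 - 174*(99 - 93)) + (3 - 168) = (3213 + 6**2 - 174*6) - 165 = (3213 + 36 - 1044) - 165 = 2205 - 165 = 2040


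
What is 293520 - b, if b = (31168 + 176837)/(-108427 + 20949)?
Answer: 25676750565/87478 ≈ 2.9352e+5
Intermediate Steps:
b = -208005/87478 (b = 208005/(-87478) = 208005*(-1/87478) = -208005/87478 ≈ -2.3778)
293520 - b = 293520 - 1*(-208005/87478) = 293520 + 208005/87478 = 25676750565/87478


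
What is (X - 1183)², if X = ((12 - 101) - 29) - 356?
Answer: 2745649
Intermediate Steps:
X = -474 (X = (-89 - 29) - 356 = -118 - 356 = -474)
(X - 1183)² = (-474 - 1183)² = (-1657)² = 2745649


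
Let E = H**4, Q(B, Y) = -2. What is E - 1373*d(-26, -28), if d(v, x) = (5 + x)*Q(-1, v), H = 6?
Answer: -61862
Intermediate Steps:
d(v, x) = -10 - 2*x (d(v, x) = (5 + x)*(-2) = -10 - 2*x)
E = 1296 (E = 6**4 = 1296)
E - 1373*d(-26, -28) = 1296 - 1373*(-10 - 2*(-28)) = 1296 - 1373*(-10 + 56) = 1296 - 1373*46 = 1296 - 63158 = -61862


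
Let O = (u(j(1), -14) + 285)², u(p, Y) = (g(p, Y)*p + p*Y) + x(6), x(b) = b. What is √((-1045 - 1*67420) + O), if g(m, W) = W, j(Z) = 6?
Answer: 2*I*√13334 ≈ 230.95*I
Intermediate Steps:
u(p, Y) = 6 + 2*Y*p (u(p, Y) = (Y*p + p*Y) + 6 = (Y*p + Y*p) + 6 = 2*Y*p + 6 = 6 + 2*Y*p)
O = 15129 (O = ((6 + 2*(-14)*6) + 285)² = ((6 - 168) + 285)² = (-162 + 285)² = 123² = 15129)
√((-1045 - 1*67420) + O) = √((-1045 - 1*67420) + 15129) = √((-1045 - 67420) + 15129) = √(-68465 + 15129) = √(-53336) = 2*I*√13334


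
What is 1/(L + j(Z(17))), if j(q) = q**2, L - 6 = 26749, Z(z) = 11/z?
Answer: 289/7732316 ≈ 3.7376e-5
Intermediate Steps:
L = 26755 (L = 6 + 26749 = 26755)
1/(L + j(Z(17))) = 1/(26755 + (11/17)**2) = 1/(26755 + 121/289) = 1/(7732316/289) = 289/7732316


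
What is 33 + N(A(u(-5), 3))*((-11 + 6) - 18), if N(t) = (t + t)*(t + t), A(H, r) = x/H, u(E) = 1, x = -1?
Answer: -59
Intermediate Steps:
A(H, r) = -1/H
N(t) = 4*t² (N(t) = (2*t)*(2*t) = 4*t²)
33 + N(A(u(-5), 3))*((-11 + 6) - 18) = 33 + (4*(-1/1)²)*((-11 + 6) - 18) = 33 + (4*(-1*1)²)*(-5 - 18) = 33 + (4*(-1)²)*(-23) = 33 + (4*1)*(-23) = 33 + 4*(-23) = 33 - 92 = -59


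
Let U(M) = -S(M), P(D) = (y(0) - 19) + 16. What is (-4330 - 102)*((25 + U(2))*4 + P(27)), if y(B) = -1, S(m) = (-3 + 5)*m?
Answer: -354560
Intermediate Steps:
S(m) = 2*m
P(D) = -4 (P(D) = (-1 - 19) + 16 = -20 + 16 = -4)
U(M) = -2*M
(-4330 - 102)*((25 + U(2))*4 + P(27)) = (-4330 - 102)*((25 - 2*2)*4 - 4) = -4432*((25 - 4)*4 - 4) = -4432*(21*4 - 4) = -4432*(84 - 4) = -4432*80 = -354560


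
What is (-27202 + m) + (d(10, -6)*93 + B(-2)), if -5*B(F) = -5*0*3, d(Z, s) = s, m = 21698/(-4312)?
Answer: -59861409/2156 ≈ -27765.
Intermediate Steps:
m = -10849/2156 (m = 21698*(-1/4312) = -10849/2156 ≈ -5.0320)
B(F) = 0 (B(F) = -(-5*0)*3/5 = -0*3 = -⅕*0 = 0)
(-27202 + m) + (d(10, -6)*93 + B(-2)) = (-27202 - 10849/2156) + (-6*93 + 0) = -58658361/2156 + (-558 + 0) = -58658361/2156 - 558 = -59861409/2156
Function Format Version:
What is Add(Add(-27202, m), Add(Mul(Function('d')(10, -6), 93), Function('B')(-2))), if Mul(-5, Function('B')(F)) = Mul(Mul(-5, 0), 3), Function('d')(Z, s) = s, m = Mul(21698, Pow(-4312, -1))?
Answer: Rational(-59861409, 2156) ≈ -27765.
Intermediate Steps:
m = Rational(-10849, 2156) (m = Mul(21698, Rational(-1, 4312)) = Rational(-10849, 2156) ≈ -5.0320)
Function('B')(F) = 0 (Function('B')(F) = Mul(Rational(-1, 5), Mul(Mul(-5, 0), 3)) = Mul(Rational(-1, 5), Mul(0, 3)) = Mul(Rational(-1, 5), 0) = 0)
Add(Add(-27202, m), Add(Mul(Function('d')(10, -6), 93), Function('B')(-2))) = Add(Add(-27202, Rational(-10849, 2156)), Add(Mul(-6, 93), 0)) = Add(Rational(-58658361, 2156), Add(-558, 0)) = Add(Rational(-58658361, 2156), -558) = Rational(-59861409, 2156)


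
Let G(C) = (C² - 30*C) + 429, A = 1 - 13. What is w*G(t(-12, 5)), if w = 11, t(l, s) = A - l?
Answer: 4719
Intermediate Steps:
A = -12
t(l, s) = -12 - l
G(C) = 429 + C² - 30*C
w*G(t(-12, 5)) = 11*(429 + (-12 - 1*(-12))² - 30*(-12 - 1*(-12))) = 11*(429 + (-12 + 12)² - 30*(-12 + 12)) = 11*(429 + 0² - 30*0) = 11*(429 + 0 + 0) = 11*429 = 4719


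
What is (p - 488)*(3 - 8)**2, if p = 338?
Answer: -3750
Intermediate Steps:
(p - 488)*(3 - 8)**2 = (338 - 488)*(3 - 8)**2 = -150*(-5)**2 = -150*25 = -3750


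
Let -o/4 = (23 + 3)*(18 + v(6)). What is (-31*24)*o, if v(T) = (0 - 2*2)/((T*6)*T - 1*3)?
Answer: 98783360/71 ≈ 1.3913e+6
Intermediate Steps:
v(T) = -4/(-3 + 6*T²) (v(T) = (0 - 4)/((6*T)*T - 3) = -4/(6*T² - 3) = -4/(-3 + 6*T²))
o = -398320/213 (o = -4*(23 + 3)*(18 - 4/(-3 + 6*6²)) = -104*(18 - 4/(-3 + 6*36)) = -104*(18 - 4/(-3 + 216)) = -104*(18 - 4/213) = -104*3830/213 = -4*99580/213 = -398320/213 ≈ -1870.0)
(-31*24)*o = -31*24*(-398320/213) = -744*(-398320/213) = 98783360/71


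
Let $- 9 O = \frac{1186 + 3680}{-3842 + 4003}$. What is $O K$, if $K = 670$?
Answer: $- \frac{1086740}{483} \approx -2250.0$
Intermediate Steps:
$O = - \frac{1622}{483}$ ($O = - \frac{\left(1186 + 3680\right) \frac{1}{-3842 + 4003}}{9} = - \frac{4866 \cdot \frac{1}{161}}{9} = \left(- \frac{1}{9}\right) \frac{4866}{161} = - \frac{1622}{483} \approx -3.3582$)
$O K = \left(- \frac{1622}{483}\right) 670 = - \frac{1086740}{483}$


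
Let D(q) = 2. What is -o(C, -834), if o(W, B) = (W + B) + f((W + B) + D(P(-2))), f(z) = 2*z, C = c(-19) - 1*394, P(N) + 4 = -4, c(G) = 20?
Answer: 3620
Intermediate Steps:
P(N) = -8 (P(N) = -4 - 4 = -8)
C = -374 (C = 20 - 1*394 = 20 - 394 = -374)
o(W, B) = 4 + 3*B + 3*W (o(W, B) = (W + B) + 2*((W + B) + 2) = (B + W) + 2*((B + W) + 2) = (B + W) + 2*(2 + B + W) = (B + W) + (4 + 2*B + 2*W) = 4 + 3*B + 3*W)
-o(C, -834) = -(4 + 3*(-834) + 3*(-374)) = -(4 - 2502 - 1122) = -1*(-3620) = 3620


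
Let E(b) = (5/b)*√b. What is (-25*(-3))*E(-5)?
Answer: -75*I*√5 ≈ -167.71*I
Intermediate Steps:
E(b) = 5/√b
(-25*(-3))*E(-5) = (-25*(-3))*(5/√(-5)) = 75*(5*(-I*√5/5)) = 75*(-I*√5) = -75*I*√5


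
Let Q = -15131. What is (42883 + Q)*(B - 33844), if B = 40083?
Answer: 173144728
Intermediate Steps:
(42883 + Q)*(B - 33844) = (42883 - 15131)*(40083 - 33844) = 27752*6239 = 173144728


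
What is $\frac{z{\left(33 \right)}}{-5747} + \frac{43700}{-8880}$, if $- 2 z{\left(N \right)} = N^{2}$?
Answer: $- \frac{12315437}{2551668} \approx -4.8264$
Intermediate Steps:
$z{\left(N \right)} = - \frac{N^{2}}{2}$
$\frac{z{\left(33 \right)}}{-5747} + \frac{43700}{-8880} = \frac{\left(- \frac{1}{2}\right) 33^{2}}{-5747} + \frac{43700}{-8880} = \left(- \frac{1}{2}\right) 1089 \left(- \frac{1}{5747}\right) + 43700 \left(- \frac{1}{8880}\right) = \left(- \frac{1089}{2}\right) \left(- \frac{1}{5747}\right) - \frac{2185}{444} = \frac{1089}{11494} - \frac{2185}{444} = - \frac{12315437}{2551668}$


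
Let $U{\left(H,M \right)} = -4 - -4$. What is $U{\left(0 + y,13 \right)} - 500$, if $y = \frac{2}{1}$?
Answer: $-500$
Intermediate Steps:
$y = 2$ ($y = 2 \cdot 1 = 2$)
$U{\left(H,M \right)} = 0$ ($U{\left(H,M \right)} = -4 + 4 = 0$)
$U{\left(0 + y,13 \right)} - 500 = 0 - 500 = -500$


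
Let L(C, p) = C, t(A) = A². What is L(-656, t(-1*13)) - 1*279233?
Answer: -279889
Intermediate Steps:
L(-656, t(-1*13)) - 1*279233 = -656 - 1*279233 = -656 - 279233 = -279889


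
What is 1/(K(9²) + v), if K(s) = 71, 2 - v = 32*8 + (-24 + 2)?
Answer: -1/161 ≈ -0.0062112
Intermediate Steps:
v = -232 (v = 2 - (32*8 + (-24 + 2)) = 2 - (256 - 22) = 2 - 1*234 = 2 - 234 = -232)
1/(K(9²) + v) = 1/(71 - 232) = 1/(-161) = -1/161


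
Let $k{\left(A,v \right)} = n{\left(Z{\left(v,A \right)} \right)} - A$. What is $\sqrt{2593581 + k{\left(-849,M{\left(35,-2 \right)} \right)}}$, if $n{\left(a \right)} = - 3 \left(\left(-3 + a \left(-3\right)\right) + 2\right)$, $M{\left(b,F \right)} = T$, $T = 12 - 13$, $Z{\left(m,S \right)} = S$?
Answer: $2 \sqrt{646698} \approx 1608.4$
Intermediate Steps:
$T = -1$
$M{\left(b,F \right)} = -1$
$n{\left(a \right)} = 3 + 9 a$ ($n{\left(a \right)} = - 3 \left(\left(-3 - 3 a\right) + 2\right) = - 3 \left(-1 - 3 a\right) = 3 + 9 a$)
$k{\left(A,v \right)} = 3 + 8 A$ ($k{\left(A,v \right)} = \left(3 + 9 A\right) - A = 3 + 8 A$)
$\sqrt{2593581 + k{\left(-849,M{\left(35,-2 \right)} \right)}} = \sqrt{2593581 + \left(3 + 8 \left(-849\right)\right)} = \sqrt{2593581 + \left(3 - 6792\right)} = \sqrt{2593581 - 6789} = \sqrt{2586792} = 2 \sqrt{646698}$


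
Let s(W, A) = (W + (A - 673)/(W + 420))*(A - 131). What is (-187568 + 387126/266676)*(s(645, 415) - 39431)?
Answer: -5989009425131607/222230 ≈ -2.6950e+10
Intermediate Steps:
s(W, A) = (-131 + A)*(W + (-673 + A)/(420 + W)) (s(W, A) = (W + (-673 + A)/(420 + W))*(-131 + A) = (-131 + A)*(W + (-673 + A)/(420 + W)))
(-187568 + 387126/266676)*(s(645, 415) - 39431) = (-187568 + 387126/266676)*((88163 + 415² - 55020*645 - 804*415 - 131*645² + 415*645² + 420*415*645)/(420 + 645) - 39431) = (-187568 + 387126*(1/266676))*((88163 + 172225 - 35487900 - 333660 - 131*416025 + 415*416025 + 112423500)/1065 - 39431) = (-187568 + 64521/44446)*((88163 + 172225 - 35487900 - 333660 - 54499275 + 172650375 + 112423500)/1065 - 39431) = -8336582807*((1/1065)*195013428 - 39431)/44446 = -8336582807*(915556/5 - 39431)/44446 = -8336582807/44446*718401/5 = -5989009425131607/222230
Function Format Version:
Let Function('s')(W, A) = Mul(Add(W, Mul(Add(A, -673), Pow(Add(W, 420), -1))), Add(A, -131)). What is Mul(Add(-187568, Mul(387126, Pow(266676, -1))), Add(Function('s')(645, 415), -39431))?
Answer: Rational(-5989009425131607, 222230) ≈ -2.6950e+10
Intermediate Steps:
Function('s')(W, A) = Mul(Add(-131, A), Add(W, Mul(Pow(Add(420, W), -1), Add(-673, A)))) (Function('s')(W, A) = Mul(Add(W, Mul(Add(-673, A), Pow(Add(420, W), -1))), Add(-131, A)) = Mul(Add(W, Mul(Pow(Add(420, W), -1), Add(-673, A))), Add(-131, A)) = Mul(Add(-131, A), Add(W, Mul(Pow(Add(420, W), -1), Add(-673, A)))))
Mul(Add(-187568, Mul(387126, Pow(266676, -1))), Add(Function('s')(645, 415), -39431)) = Mul(Add(-187568, Mul(387126, Pow(266676, -1))), Add(Mul(Pow(Add(420, 645), -1), Add(88163, Pow(415, 2), Mul(-55020, 645), Mul(-804, 415), Mul(-131, Pow(645, 2)), Mul(415, Pow(645, 2)), Mul(420, 415, 645))), -39431)) = Mul(Add(-187568, Mul(387126, Rational(1, 266676))), Add(Mul(Pow(1065, -1), Add(88163, 172225, -35487900, -333660, Mul(-131, 416025), Mul(415, 416025), 112423500)), -39431)) = Mul(Add(-187568, Rational(64521, 44446)), Add(Mul(Rational(1, 1065), Add(88163, 172225, -35487900, -333660, -54499275, 172650375, 112423500)), -39431)) = Mul(Rational(-8336582807, 44446), Add(Mul(Rational(1, 1065), 195013428), -39431)) = Mul(Rational(-8336582807, 44446), Add(Rational(915556, 5), -39431)) = Mul(Rational(-8336582807, 44446), Rational(718401, 5)) = Rational(-5989009425131607, 222230)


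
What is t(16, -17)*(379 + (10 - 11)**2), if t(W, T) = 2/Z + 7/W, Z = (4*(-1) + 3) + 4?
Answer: 5035/12 ≈ 419.58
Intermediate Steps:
Z = 3 (Z = (-4 + 3) + 4 = -1 + 4 = 3)
t(W, T) = 2/3 + 7/W
t(16, -17)*(379 + (10 - 11)**2) = (2/3 + 7/16)*(379 + (10 - 11)**2) = (2/3 + 7*(1/16))*(379 + (-1)**2) = (2/3 + 7/16)*(379 + 1) = (53/48)*380 = 5035/12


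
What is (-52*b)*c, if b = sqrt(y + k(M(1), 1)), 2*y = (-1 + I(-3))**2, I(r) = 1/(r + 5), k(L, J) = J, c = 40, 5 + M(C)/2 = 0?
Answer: -1560*sqrt(2) ≈ -2206.2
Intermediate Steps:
M(C) = -10 (M(C) = -10 + 2*0 = -10 + 0 = -10)
I(r) = 1/(5 + r)
y = 1/8 (y = (-1 + 1/(5 - 3))**2/2 = (-1 + 1/2)**2/2 = (-1/2)**2/2 = (1/2)*(1/4) = 1/8 ≈ 0.12500)
b = 3*sqrt(2)/4 (b = sqrt(1/8 + 1) = sqrt(9/8) = 3*sqrt(2)/4 ≈ 1.0607)
(-52*b)*c = -39*sqrt(2)*40 = -1560*sqrt(2)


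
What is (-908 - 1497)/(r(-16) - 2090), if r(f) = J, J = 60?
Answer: 481/406 ≈ 1.1847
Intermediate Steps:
r(f) = 60
(-908 - 1497)/(r(-16) - 2090) = (-908 - 1497)/(60 - 2090) = -2405/(-2030) = -2405*(-1/2030) = 481/406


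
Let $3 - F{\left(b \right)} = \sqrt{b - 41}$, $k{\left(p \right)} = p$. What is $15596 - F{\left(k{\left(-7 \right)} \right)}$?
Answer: $15593 + 4 i \sqrt{3} \approx 15593.0 + 6.9282 i$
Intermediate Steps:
$F{\left(b \right)} = 3 - \sqrt{-41 + b}$ ($F{\left(b \right)} = 3 - \sqrt{b - 41} = 3 - \sqrt{-41 + b}$)
$15596 - F{\left(k{\left(-7 \right)} \right)} = 15596 - \left(3 - \sqrt{-41 - 7}\right) = 15596 - \left(3 - \sqrt{-48}\right) = 15596 - \left(3 - 4 i \sqrt{3}\right) = 15593 + 4 i \sqrt{3}$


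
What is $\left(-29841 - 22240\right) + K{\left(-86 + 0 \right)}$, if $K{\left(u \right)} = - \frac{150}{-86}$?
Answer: $- \frac{2239408}{43} \approx -52079.0$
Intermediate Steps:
$K{\left(u \right)} = \frac{75}{43}$ ($K{\left(u \right)} = \left(-150\right) \left(- \frac{1}{86}\right) = \frac{75}{43}$)
$\left(-29841 - 22240\right) + K{\left(-86 + 0 \right)} = \left(-29841 - 22240\right) + \frac{75}{43} = -52081 + \frac{75}{43} = - \frac{2239408}{43}$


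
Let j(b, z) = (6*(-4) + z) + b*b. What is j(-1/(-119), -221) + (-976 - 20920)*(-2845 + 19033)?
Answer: -5019404585572/14161 ≈ -3.5445e+8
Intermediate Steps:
j(b, z) = -24 + z + b² (j(b, z) = (-24 + z) + b² = -24 + z + b²)
j(-1/(-119), -221) + (-976 - 20920)*(-2845 + 19033) = (-24 - 221 + (-1/(-119))²) + (-976 - 20920)*(-2845 + 19033) = (-24 - 221 + (-1*(-1/119))²) - 21896*16188 = (-24 - 221 + (1/119)²) - 354452448 = (-24 - 221 + 1/14161) - 354452448 = -3469444/14161 - 354452448 = -5019404585572/14161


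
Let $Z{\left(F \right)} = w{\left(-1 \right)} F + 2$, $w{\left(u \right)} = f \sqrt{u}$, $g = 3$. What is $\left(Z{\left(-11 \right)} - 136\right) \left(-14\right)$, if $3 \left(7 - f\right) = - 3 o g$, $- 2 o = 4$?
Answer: $1876 + 154 i \approx 1876.0 + 154.0 i$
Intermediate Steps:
$o = -2$ ($o = \left(- \frac{1}{2}\right) 4 = -2$)
$f = 1$ ($f = 7 - \frac{\left(-3\right) \left(-2\right) 3}{3} = 7 - \frac{6 \cdot 3}{3} = 7 - 6 = 1$)
$w{\left(u \right)} = \sqrt{u}$ ($w{\left(u \right)} = 1 \sqrt{u} = \sqrt{u}$)
$Z{\left(F \right)} = 2 + i F$ ($Z{\left(F \right)} = \sqrt{-1} F + 2 = i F + 2 = 2 + i F$)
$\left(Z{\left(-11 \right)} - 136\right) \left(-14\right) = \left(\left(2 + i \left(-11\right)\right) - 136\right) \left(-14\right) = \left(\left(2 - 11 i\right) - 136\right) \left(-14\right) = \left(-134 - 11 i\right) \left(-14\right) = 1876 + 154 i$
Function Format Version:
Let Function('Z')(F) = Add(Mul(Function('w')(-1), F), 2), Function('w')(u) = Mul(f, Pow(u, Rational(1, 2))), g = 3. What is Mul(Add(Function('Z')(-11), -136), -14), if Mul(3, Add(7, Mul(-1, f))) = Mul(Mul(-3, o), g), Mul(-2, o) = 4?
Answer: Add(1876, Mul(154, I)) ≈ Add(1876.0, Mul(154.00, I))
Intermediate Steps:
o = -2 (o = Mul(Rational(-1, 2), 4) = -2)
f = 1 (f = Add(7, Mul(Rational(-1, 3), Mul(Mul(-3, -2), 3))) = Add(7, Mul(Rational(-1, 3), Mul(6, 3))) = Add(7, Mul(Rational(-1, 3), 18)) = Add(7, -6) = 1)
Function('w')(u) = Pow(u, Rational(1, 2)) (Function('w')(u) = Mul(1, Pow(u, Rational(1, 2))) = Pow(u, Rational(1, 2)))
Function('Z')(F) = Add(2, Mul(I, F)) (Function('Z')(F) = Add(Mul(Pow(-1, Rational(1, 2)), F), 2) = Add(Mul(I, F), 2) = Add(2, Mul(I, F)))
Mul(Add(Function('Z')(-11), -136), -14) = Mul(Add(Add(2, Mul(I, -11)), -136), -14) = Mul(Add(Add(2, Mul(-11, I)), -136), -14) = Mul(Add(-134, Mul(-11, I)), -14) = Add(1876, Mul(154, I))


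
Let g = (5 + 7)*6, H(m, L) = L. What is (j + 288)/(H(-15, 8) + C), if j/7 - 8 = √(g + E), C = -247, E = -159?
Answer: -344/239 - 7*I*√87/239 ≈ -1.4393 - 0.27319*I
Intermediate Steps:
g = 72 (g = 12*6 = 72)
j = 56 + 7*I*√87 (j = 56 + 7*√(72 - 159) = 56 + 7*√(-87) = 56 + 7*(I*√87) = 56 + 7*I*√87 ≈ 56.0 + 65.292*I)
(j + 288)/(H(-15, 8) + C) = ((56 + 7*I*√87) + 288)/(8 - 247) = (344 + 7*I*√87)/(-239) = (344 + 7*I*√87)*(-1/239) = -344/239 - 7*I*√87/239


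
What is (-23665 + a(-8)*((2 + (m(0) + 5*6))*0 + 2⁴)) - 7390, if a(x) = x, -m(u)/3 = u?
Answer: -31183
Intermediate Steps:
m(u) = -3*u
(-23665 + a(-8)*((2 + (m(0) + 5*6))*0 + 2⁴)) - 7390 = (-23665 - 8*((2 + (-3*0 + 5*6))*0 + 2⁴)) - 7390 = (-23665 - 8*((2 + (0 + 30))*0 + 16)) - 7390 = (-23665 - 8*((2 + 30)*0 + 16)) - 7390 = (-23665 - 8*(32*0 + 16)) - 7390 = (-23665 - 8*(0 + 16)) - 7390 = (-23665 - 8*16) - 7390 = (-23665 - 128) - 7390 = -23793 - 7390 = -31183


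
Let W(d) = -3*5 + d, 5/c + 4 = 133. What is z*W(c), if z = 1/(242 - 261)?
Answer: 1930/2451 ≈ 0.78743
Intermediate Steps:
c = 5/129 (c = 5/(-4 + 133) = 5/129 ≈ 0.038760)
W(d) = -15 + d
z = -1/19 (z = 1/(-19) = -1/19 ≈ -0.052632)
z*W(c) = -(-15 + 5/129)/19 = -1/19*(-1930/129) = 1930/2451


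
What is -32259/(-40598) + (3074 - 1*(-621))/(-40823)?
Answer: 1166899547/1657332154 ≈ 0.70408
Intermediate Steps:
-32259/(-40598) + (3074 - 1*(-621))/(-40823) = -32259*(-1/40598) + (3074 + 621)*(-1/40823) = 32259/40598 + 3695*(-1/40823) = 32259/40598 - 3695/40823 = 1166899547/1657332154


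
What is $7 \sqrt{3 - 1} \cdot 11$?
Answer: $77 \sqrt{2} \approx 108.89$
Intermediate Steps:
$7 \sqrt{3 - 1} \cdot 11 = 7 \sqrt{2} \cdot 11 = 77 \sqrt{2}$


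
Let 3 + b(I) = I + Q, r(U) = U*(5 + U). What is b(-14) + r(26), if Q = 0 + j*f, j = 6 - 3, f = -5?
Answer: 774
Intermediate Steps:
j = 3
Q = -15 (Q = 0 + 3*(-5) = 0 - 15 = -15)
b(I) = -18 + I (b(I) = -3 + (I - 15) = -3 + (-15 + I) = -18 + I)
b(-14) + r(26) = (-18 - 14) + 26*(5 + 26) = -32 + 26*31 = -32 + 806 = 774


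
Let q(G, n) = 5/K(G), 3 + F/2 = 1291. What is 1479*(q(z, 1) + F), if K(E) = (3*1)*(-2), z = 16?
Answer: 7617343/2 ≈ 3.8087e+6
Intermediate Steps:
F = 2576 (F = -6 + 2*1291 = -6 + 2582 = 2576)
K(E) = -6 (K(E) = 3*(-2) = -6)
q(G, n) = -⅚ (q(G, n) = 5/(-6) = 5*(-⅙) = -⅚)
1479*(q(z, 1) + F) = 1479*(-⅚ + 2576) = 1479*(15451/6) = 7617343/2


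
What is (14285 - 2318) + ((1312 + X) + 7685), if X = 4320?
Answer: 25284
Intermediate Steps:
(14285 - 2318) + ((1312 + X) + 7685) = (14285 - 2318) + ((1312 + 4320) + 7685) = 11967 + (5632 + 7685) = 11967 + 13317 = 25284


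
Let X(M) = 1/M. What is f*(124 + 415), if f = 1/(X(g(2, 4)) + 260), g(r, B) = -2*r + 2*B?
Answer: 2156/1041 ≈ 2.0711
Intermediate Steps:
X(M) = 1/M
f = 4/1041 (f = 1/(1/(-2*2 + 2*4) + 260) = 1/(1/(-4 + 8) + 260) = 1/(1/4 + 260) = 1/(¼ + 260) = 1/(1041/4) = 4/1041 ≈ 0.0038425)
f*(124 + 415) = 4*(124 + 415)/1041 = (4/1041)*539 = 2156/1041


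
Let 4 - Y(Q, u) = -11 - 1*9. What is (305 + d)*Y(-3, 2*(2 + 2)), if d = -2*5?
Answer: 7080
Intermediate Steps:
Y(Q, u) = 24 (Y(Q, u) = 4 - (-11 - 1*9) = 4 - (-11 - 9) = 4 - 1*(-20) = 4 + 20 = 24)
d = -10
(305 + d)*Y(-3, 2*(2 + 2)) = (305 - 10)*24 = 295*24 = 7080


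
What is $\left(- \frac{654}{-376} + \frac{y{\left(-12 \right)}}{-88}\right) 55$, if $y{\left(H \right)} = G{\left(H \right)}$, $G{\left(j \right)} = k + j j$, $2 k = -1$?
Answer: $\frac{4495}{752} \approx 5.9774$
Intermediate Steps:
$k = - \frac{1}{2}$ ($k = \frac{1}{2} \left(-1\right) = - \frac{1}{2} \approx -0.5$)
$G{\left(j \right)} = - \frac{1}{2} + j^{2}$ ($G{\left(j \right)} = - \frac{1}{2} + j j = - \frac{1}{2} + j^{2}$)
$y{\left(H \right)} = - \frac{1}{2} + H^{2}$
$\left(- \frac{654}{-376} + \frac{y{\left(-12 \right)}}{-88}\right) 55 = \left(- \frac{654}{-376} + \frac{- \frac{1}{2} + \left(-12\right)^{2}}{-88}\right) 55 = \left(\left(-654\right) \left(- \frac{1}{376}\right) + \left(- \frac{1}{2} + 144\right) \left(- \frac{1}{88}\right)\right) 55 = \left(\frac{327}{188} + \frac{287}{2} \left(- \frac{1}{88}\right)\right) 55 = \left(\frac{327}{188} - \frac{287}{176}\right) 55 = \frac{899}{8272} \cdot 55 = \frac{4495}{752}$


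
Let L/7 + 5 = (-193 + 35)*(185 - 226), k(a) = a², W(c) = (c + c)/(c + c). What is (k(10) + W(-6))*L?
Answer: 4576411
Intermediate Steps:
W(c) = 1 (W(c) = (2*c)/((2*c)) = (2*c)*(1/(2*c)) = 1)
L = 45311 (L = -35 + 7*((-193 + 35)*(185 - 226)) = -35 + 7*(-158*(-41)) = -35 + 7*6478 = -35 + 45346 = 45311)
(k(10) + W(-6))*L = (10² + 1)*45311 = (100 + 1)*45311 = 101*45311 = 4576411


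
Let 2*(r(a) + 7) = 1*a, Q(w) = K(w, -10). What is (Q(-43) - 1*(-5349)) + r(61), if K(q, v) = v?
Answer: 10725/2 ≈ 5362.5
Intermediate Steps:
Q(w) = -10
r(a) = -7 + a/2 (r(a) = -7 + (1*a)/2 = -7 + a/2)
(Q(-43) - 1*(-5349)) + r(61) = (-10 - 1*(-5349)) + (-7 + (1/2)*61) = (-10 + 5349) + (-7 + 61/2) = 5339 + 47/2 = 10725/2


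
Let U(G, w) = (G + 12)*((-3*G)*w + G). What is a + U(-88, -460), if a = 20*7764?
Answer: 9391408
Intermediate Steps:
U(G, w) = (12 + G)*(G - 3*G*w) (U(G, w) = (12 + G)*(-3*G*w + G) = (12 + G)*(G - 3*G*w))
a = 155280
a + U(-88, -460) = 155280 - 88*(12 - 88 - 36*(-460) - 3*(-88)*(-460)) = 155280 - 88*(12 - 88 + 16560 - 121440) = 155280 - 88*(-104956) = 155280 + 9236128 = 9391408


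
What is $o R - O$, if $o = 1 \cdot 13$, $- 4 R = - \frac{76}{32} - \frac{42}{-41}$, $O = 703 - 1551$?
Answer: $\frac{1118335}{1312} \approx 852.39$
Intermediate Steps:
$O = -848$ ($O = 703 - 1551 = -848$)
$R = \frac{443}{1312}$ ($R = - \frac{- \frac{76}{32} - \frac{42}{-41}}{4} = - \frac{\left(-76\right) \frac{1}{32} - - \frac{42}{41}}{4} = - \frac{- \frac{19}{8} + \frac{42}{41}}{4} = \left(- \frac{1}{4}\right) \left(- \frac{443}{328}\right) = \frac{443}{1312} \approx 0.33765$)
$o = 13$
$o R - O = 13 \cdot \frac{443}{1312} - -848 = \frac{5759}{1312} + 848 = \frac{1118335}{1312}$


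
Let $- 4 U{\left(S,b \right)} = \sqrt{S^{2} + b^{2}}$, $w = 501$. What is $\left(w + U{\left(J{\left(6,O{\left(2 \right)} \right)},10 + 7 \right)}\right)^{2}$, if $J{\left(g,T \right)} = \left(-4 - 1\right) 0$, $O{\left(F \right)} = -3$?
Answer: $\frac{3948169}{16} \approx 2.4676 \cdot 10^{5}$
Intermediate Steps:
$J{\left(g,T \right)} = 0$ ($J{\left(g,T \right)} = \left(-5\right) 0 = 0$)
$U{\left(S,b \right)} = - \frac{\sqrt{S^{2} + b^{2}}}{4}$
$\left(w + U{\left(J{\left(6,O{\left(2 \right)} \right)},10 + 7 \right)}\right)^{2} = \left(501 - \frac{\sqrt{0^{2} + \left(10 + 7\right)^{2}}}{4}\right)^{2} = \left(501 - \frac{\sqrt{0 + 17^{2}}}{4}\right)^{2} = \left(501 - \frac{\sqrt{0 + 289}}{4}\right)^{2} = \left(501 - \frac{\sqrt{289}}{4}\right)^{2} = \left(501 - \frac{17}{4}\right)^{2} = \left(\frac{1987}{4}\right)^{2} = \frac{3948169}{16}$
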